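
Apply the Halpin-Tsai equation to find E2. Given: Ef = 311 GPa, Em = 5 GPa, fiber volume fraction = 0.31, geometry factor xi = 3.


eta = (Ef/Em - 1)/(Ef/Em + xi) = (62.2 - 1)/(62.2 + 3) = 0.9387
E2 = Em*(1+xi*eta*Vf)/(1-eta*Vf) = 13.21 GPa

13.21 GPa


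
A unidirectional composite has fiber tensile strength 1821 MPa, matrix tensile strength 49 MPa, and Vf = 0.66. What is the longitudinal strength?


sigma_1 = sigma_f*Vf + sigma_m*(1-Vf) = 1821*0.66 + 49*0.34 = 1218.5 MPa

1218.5 MPa


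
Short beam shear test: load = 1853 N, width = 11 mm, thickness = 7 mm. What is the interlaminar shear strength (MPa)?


ILSS = 3F/(4bh) = 3*1853/(4*11*7) = 18.05 MPa

18.05 MPa


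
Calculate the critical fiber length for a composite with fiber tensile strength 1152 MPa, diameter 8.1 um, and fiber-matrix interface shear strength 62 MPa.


Lc = sigma_f * d / (2 * tau_i) = 1152 * 8.1 / (2 * 62) = 75.3 um

75.3 um


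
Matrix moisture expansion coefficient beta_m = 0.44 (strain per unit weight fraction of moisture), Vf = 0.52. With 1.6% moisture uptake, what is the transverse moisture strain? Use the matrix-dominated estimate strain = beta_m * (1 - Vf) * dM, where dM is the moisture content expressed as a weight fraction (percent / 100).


dM = 1.6/100 = 0.016
strain = beta_m * (1-Vf) * dM = 0.44 * 0.48 * 0.016 = 0.0033792

0.0033792


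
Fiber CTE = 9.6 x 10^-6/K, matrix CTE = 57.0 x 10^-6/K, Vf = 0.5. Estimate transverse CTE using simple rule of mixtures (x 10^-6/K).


alpha_2 = alpha_f*Vf + alpha_m*(1-Vf) = 9.6*0.5 + 57.0*0.5 = 33.3 x 10^-6/K

33.3 x 10^-6/K


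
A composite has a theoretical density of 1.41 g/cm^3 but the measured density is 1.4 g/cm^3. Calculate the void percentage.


Void% = (rho_theo - rho_actual)/rho_theo * 100 = (1.41 - 1.4)/1.41 * 100 = 0.71%

0.71%


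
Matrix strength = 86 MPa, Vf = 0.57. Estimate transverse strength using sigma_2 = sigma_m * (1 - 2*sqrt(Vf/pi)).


factor = 1 - 2*sqrt(0.57/pi) = 0.1481
sigma_2 = 86 * 0.1481 = 12.74 MPa

12.74 MPa


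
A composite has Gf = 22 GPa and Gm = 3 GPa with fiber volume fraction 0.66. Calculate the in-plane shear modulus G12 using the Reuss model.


1/G12 = Vf/Gf + (1-Vf)/Gm = 0.66/22 + 0.34/3
G12 = 6.98 GPa

6.98 GPa


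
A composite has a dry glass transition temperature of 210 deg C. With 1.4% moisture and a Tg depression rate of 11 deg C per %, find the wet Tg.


Tg_wet = Tg_dry - k*moisture = 210 - 11*1.4 = 194.6 deg C

194.6 deg C


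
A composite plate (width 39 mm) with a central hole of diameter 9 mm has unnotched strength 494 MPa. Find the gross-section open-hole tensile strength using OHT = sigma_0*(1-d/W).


OHT = sigma_0*(1-d/W) = 494*(1-9/39) = 380.0 MPa

380.0 MPa


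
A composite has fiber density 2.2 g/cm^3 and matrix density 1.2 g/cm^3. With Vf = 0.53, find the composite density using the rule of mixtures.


rho_c = rho_f*Vf + rho_m*(1-Vf) = 2.2*0.53 + 1.2*0.47 = 1.73 g/cm^3

1.73 g/cm^3


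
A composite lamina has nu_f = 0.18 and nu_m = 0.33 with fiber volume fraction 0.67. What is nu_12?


nu_12 = nu_f*Vf + nu_m*(1-Vf) = 0.18*0.67 + 0.33*0.33 = 0.2295

0.2295


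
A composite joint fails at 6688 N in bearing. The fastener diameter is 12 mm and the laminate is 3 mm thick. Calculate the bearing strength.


sigma_br = F/(d*h) = 6688/(12*3) = 185.8 MPa

185.8 MPa


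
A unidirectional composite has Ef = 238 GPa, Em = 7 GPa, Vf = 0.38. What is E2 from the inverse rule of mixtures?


1/E2 = Vf/Ef + (1-Vf)/Em = 0.38/238 + 0.62/7
E2 = 11.09 GPa

11.09 GPa


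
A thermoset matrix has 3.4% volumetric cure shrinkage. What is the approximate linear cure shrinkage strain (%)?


Linear shrinkage ≈ vol_shrink/3 = 3.4/3 = 1.133%

1.133%


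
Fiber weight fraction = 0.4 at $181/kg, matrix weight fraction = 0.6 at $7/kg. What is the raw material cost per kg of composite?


Cost = cost_f*Wf + cost_m*Wm = 181*0.4 + 7*0.6 = $76.6/kg

$76.6/kg


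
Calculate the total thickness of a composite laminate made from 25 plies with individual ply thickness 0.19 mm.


h = n * t_ply = 25 * 0.19 = 4.75 mm

4.75 mm


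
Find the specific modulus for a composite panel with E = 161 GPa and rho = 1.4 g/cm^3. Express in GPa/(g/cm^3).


Specific stiffness = E/rho = 161/1.4 = 115.0 GPa/(g/cm^3)

115.0 GPa/(g/cm^3)


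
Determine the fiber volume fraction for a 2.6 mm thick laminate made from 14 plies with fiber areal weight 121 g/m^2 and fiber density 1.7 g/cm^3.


Vf = n * FAW / (rho_f * h * 1000) = 14 * 121 / (1.7 * 2.6 * 1000) = 0.3833

0.3833


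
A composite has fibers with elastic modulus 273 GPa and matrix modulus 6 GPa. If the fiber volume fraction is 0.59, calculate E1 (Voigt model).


E1 = Ef*Vf + Em*(1-Vf) = 273*0.59 + 6*0.41 = 163.53 GPa

163.53 GPa


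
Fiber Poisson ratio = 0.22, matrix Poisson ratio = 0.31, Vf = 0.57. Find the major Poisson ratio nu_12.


nu_12 = nu_f*Vf + nu_m*(1-Vf) = 0.22*0.57 + 0.31*0.43 = 0.2587

0.2587


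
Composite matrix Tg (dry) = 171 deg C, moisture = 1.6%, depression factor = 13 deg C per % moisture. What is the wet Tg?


Tg_wet = Tg_dry - k*moisture = 171 - 13*1.6 = 150.2 deg C

150.2 deg C


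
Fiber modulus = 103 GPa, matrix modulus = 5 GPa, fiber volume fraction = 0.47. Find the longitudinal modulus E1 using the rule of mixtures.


E1 = Ef*Vf + Em*(1-Vf) = 103*0.47 + 5*0.53 = 51.06 GPa

51.06 GPa


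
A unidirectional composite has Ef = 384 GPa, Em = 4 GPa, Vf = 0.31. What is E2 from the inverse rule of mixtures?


1/E2 = Vf/Ef + (1-Vf)/Em = 0.31/384 + 0.69/4
E2 = 5.77 GPa

5.77 GPa


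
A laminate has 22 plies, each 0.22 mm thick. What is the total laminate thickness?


h = n * t_ply = 22 * 0.22 = 4.84 mm

4.84 mm


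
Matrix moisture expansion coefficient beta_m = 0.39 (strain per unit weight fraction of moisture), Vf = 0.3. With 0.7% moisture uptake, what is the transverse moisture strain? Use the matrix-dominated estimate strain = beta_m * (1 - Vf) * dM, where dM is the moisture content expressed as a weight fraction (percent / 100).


dM = 0.7/100 = 0.007
strain = beta_m * (1-Vf) * dM = 0.39 * 0.7 * 0.007 = 0.001911

0.001911


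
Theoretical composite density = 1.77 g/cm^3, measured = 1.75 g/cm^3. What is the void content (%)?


Void% = (rho_theo - rho_actual)/rho_theo * 100 = (1.77 - 1.75)/1.77 * 100 = 1.13%

1.13%


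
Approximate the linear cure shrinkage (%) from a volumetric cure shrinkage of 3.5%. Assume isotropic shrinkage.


Linear shrinkage ≈ vol_shrink/3 = 3.5/3 = 1.167%

1.167%


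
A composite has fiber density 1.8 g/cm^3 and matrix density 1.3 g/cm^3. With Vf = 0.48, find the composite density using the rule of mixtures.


rho_c = rho_f*Vf + rho_m*(1-Vf) = 1.8*0.48 + 1.3*0.52 = 1.54 g/cm^3

1.54 g/cm^3


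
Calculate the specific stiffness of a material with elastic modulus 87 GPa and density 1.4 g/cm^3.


Specific stiffness = E/rho = 87/1.4 = 62.1 GPa/(g/cm^3)

62.1 GPa/(g/cm^3)


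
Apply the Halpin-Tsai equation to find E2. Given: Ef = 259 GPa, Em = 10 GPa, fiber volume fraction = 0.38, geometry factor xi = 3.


eta = (Ef/Em - 1)/(Ef/Em + xi) = (25.9 - 1)/(25.9 + 3) = 0.8616
E2 = Em*(1+xi*eta*Vf)/(1-eta*Vf) = 29.47 GPa

29.47 GPa


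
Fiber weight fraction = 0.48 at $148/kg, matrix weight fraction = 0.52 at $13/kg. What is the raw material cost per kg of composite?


Cost = cost_f*Wf + cost_m*Wm = 148*0.48 + 13*0.52 = $77.8/kg

$77.8/kg


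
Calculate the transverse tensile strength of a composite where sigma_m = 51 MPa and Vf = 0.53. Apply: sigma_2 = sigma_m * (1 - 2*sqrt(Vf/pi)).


factor = 1 - 2*sqrt(0.53/pi) = 0.1785
sigma_2 = 51 * 0.1785 = 9.1 MPa

9.1 MPa


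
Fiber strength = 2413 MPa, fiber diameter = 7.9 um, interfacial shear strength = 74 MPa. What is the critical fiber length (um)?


Lc = sigma_f * d / (2 * tau_i) = 2413 * 7.9 / (2 * 74) = 128.8 um

128.8 um


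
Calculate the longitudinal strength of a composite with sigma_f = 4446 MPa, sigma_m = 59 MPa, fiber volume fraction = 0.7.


sigma_1 = sigma_f*Vf + sigma_m*(1-Vf) = 4446*0.7 + 59*0.3 = 3129.9 MPa

3129.9 MPa


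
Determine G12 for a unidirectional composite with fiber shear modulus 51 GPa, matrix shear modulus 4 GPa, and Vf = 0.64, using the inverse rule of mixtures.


1/G12 = Vf/Gf + (1-Vf)/Gm = 0.64/51 + 0.36/4
G12 = 9.75 GPa

9.75 GPa


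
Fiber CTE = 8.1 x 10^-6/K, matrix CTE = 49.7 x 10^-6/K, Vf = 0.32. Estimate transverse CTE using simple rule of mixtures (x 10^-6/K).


alpha_2 = alpha_f*Vf + alpha_m*(1-Vf) = 8.1*0.32 + 49.7*0.68 = 36.4 x 10^-6/K

36.4 x 10^-6/K


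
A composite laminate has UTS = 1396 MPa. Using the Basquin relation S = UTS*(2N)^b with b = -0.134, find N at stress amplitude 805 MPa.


N = 0.5 * (S/UTS)^(1/b) = 0.5 * (805/1396)^(1/-0.134) = 30.4243 cycles

30.4243 cycles


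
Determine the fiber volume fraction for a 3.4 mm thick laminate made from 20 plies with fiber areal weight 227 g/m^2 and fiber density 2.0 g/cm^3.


Vf = n * FAW / (rho_f * h * 1000) = 20 * 227 / (2.0 * 3.4 * 1000) = 0.6676

0.6676


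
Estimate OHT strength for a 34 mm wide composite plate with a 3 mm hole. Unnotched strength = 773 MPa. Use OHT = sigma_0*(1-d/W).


OHT = sigma_0*(1-d/W) = 773*(1-3/34) = 704.8 MPa

704.8 MPa


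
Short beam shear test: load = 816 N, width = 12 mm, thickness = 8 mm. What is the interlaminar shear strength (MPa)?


ILSS = 3F/(4bh) = 3*816/(4*12*8) = 6.38 MPa

6.38 MPa


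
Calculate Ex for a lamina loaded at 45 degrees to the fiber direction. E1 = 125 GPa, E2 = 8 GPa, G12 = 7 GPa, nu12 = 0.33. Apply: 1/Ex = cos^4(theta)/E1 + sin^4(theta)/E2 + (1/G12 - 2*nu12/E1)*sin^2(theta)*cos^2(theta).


cos^4(45) = 0.25, sin^4(45) = 0.25, sin^2(45)*cos^2(45) = 0.25
1/G12 - 2*nu12/E1 = 1/7 - 2*0.33/125 = 0.137577 GPa^-1
1/Ex = 0.25/125 + 0.25/8 + 0.137577*0.25 = 0.0676443 GPa^-1
Ex = 14.78 GPa

14.78 GPa


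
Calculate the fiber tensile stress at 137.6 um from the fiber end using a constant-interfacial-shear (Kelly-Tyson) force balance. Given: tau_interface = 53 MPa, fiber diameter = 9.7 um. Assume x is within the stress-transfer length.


Force balance: sigma_f * (pi*d^2/4) = tau * (pi*d) * x  ->  sigma_f = 4 * tau * x / d
sigma_f = 4 * 53 * 137.6 / 9.7 = 3007.3 MPa

3007.3 MPa


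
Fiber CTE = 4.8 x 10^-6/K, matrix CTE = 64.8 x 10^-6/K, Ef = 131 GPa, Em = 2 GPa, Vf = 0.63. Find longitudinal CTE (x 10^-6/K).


E1 = Ef*Vf + Em*(1-Vf) = 83.27
alpha_1 = (alpha_f*Ef*Vf + alpha_m*Em*(1-Vf))/E1 = 5.33 x 10^-6/K

5.33 x 10^-6/K


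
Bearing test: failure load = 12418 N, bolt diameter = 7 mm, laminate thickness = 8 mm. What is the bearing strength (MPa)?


sigma_br = F/(d*h) = 12418/(7*8) = 221.8 MPa

221.8 MPa


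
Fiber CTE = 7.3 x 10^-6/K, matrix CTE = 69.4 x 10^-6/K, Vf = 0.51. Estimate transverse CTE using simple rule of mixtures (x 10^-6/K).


alpha_2 = alpha_f*Vf + alpha_m*(1-Vf) = 7.3*0.51 + 69.4*0.49 = 37.7 x 10^-6/K

37.7 x 10^-6/K


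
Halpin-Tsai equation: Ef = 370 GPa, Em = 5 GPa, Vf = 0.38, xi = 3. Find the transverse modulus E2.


eta = (Ef/Em - 1)/(Ef/Em + xi) = (74.0 - 1)/(74.0 + 3) = 0.9481
E2 = Em*(1+xi*eta*Vf)/(1-eta*Vf) = 16.26 GPa

16.26 GPa


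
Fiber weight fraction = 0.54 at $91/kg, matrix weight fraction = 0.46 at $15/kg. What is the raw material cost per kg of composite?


Cost = cost_f*Wf + cost_m*Wm = 91*0.54 + 15*0.46 = $56.04/kg

$56.04/kg


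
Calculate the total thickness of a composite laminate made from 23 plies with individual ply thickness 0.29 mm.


h = n * t_ply = 23 * 0.29 = 6.67 mm

6.67 mm


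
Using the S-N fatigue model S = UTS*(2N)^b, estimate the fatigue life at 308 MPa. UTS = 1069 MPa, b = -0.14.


N = 0.5 * (S/UTS)^(1/b) = 0.5 * (308/1069)^(1/-0.14) = 3623.7880 cycles

3623.7880 cycles


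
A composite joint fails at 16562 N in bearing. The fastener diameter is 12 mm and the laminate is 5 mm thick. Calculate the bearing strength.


sigma_br = F/(d*h) = 16562/(12*5) = 276.0 MPa

276.0 MPa


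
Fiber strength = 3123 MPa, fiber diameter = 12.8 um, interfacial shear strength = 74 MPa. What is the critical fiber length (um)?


Lc = sigma_f * d / (2 * tau_i) = 3123 * 12.8 / (2 * 74) = 270.1 um

270.1 um


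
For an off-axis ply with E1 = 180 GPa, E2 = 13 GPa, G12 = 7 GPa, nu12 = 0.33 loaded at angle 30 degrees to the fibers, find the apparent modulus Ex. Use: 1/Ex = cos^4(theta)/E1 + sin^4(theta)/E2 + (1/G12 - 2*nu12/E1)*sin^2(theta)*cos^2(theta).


cos^4(30) = 0.5625, sin^4(30) = 0.0625, sin^2(30)*cos^2(30) = 0.1875
1/G12 - 2*nu12/E1 = 1/7 - 2*0.33/180 = 0.13919 GPa^-1
1/Ex = 0.5625/180 + 0.0625/13 + 0.13919*0.1875 = 0.0340309 GPa^-1
Ex = 29.39 GPa

29.39 GPa


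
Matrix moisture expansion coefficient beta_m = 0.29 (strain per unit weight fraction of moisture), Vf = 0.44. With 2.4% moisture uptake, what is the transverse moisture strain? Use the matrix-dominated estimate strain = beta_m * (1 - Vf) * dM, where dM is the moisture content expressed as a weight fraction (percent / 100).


dM = 2.4/100 = 0.024
strain = beta_m * (1-Vf) * dM = 0.29 * 0.56 * 0.024 = 0.0038976

0.0038976


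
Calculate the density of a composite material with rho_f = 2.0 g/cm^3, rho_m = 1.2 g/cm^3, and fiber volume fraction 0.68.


rho_c = rho_f*Vf + rho_m*(1-Vf) = 2.0*0.68 + 1.2*0.32 = 1.744 g/cm^3

1.744 g/cm^3


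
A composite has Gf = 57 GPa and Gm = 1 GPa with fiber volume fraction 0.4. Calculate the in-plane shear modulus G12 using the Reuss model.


1/G12 = Vf/Gf + (1-Vf)/Gm = 0.4/57 + 0.6/1
G12 = 1.65 GPa

1.65 GPa


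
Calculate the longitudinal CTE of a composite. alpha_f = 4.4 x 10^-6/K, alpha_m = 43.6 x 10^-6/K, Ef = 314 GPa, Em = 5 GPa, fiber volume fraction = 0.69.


E1 = Ef*Vf + Em*(1-Vf) = 218.21
alpha_1 = (alpha_f*Ef*Vf + alpha_m*Em*(1-Vf))/E1 = 4.68 x 10^-6/K

4.68 x 10^-6/K


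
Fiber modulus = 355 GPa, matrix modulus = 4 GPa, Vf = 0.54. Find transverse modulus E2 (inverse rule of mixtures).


1/E2 = Vf/Ef + (1-Vf)/Em = 0.54/355 + 0.46/4
E2 = 8.58 GPa

8.58 GPa


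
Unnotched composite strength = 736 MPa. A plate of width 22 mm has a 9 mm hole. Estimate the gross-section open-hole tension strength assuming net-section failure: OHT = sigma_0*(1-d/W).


OHT = sigma_0*(1-d/W) = 736*(1-9/22) = 434.9 MPa

434.9 MPa


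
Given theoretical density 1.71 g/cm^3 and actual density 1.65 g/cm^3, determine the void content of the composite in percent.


Void% = (rho_theo - rho_actual)/rho_theo * 100 = (1.71 - 1.65)/1.71 * 100 = 3.51%

3.51%


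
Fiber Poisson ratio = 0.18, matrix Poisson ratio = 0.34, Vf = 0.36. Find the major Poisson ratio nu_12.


nu_12 = nu_f*Vf + nu_m*(1-Vf) = 0.18*0.36 + 0.34*0.64 = 0.2824

0.2824


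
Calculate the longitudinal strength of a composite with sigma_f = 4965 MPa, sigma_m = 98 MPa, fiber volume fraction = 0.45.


sigma_1 = sigma_f*Vf + sigma_m*(1-Vf) = 4965*0.45 + 98*0.55 = 2288.2 MPa

2288.2 MPa


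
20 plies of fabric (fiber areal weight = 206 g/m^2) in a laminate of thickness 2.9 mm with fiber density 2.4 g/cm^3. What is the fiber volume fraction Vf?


Vf = n * FAW / (rho_f * h * 1000) = 20 * 206 / (2.4 * 2.9 * 1000) = 0.592

0.592


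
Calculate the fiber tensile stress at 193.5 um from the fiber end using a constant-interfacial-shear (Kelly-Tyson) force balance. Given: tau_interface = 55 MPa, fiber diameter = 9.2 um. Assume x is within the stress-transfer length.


Force balance: sigma_f * (pi*d^2/4) = tau * (pi*d) * x  ->  sigma_f = 4 * tau * x / d
sigma_f = 4 * 55 * 193.5 / 9.2 = 4627.2 MPa

4627.2 MPa


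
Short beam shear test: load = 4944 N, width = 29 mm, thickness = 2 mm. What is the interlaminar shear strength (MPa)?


ILSS = 3F/(4bh) = 3*4944/(4*29*2) = 63.93 MPa

63.93 MPa


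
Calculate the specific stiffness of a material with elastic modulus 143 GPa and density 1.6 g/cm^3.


Specific stiffness = E/rho = 143/1.6 = 89.4 GPa/(g/cm^3)

89.4 GPa/(g/cm^3)


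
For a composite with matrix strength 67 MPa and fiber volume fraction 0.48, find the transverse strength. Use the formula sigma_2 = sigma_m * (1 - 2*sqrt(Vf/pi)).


factor = 1 - 2*sqrt(0.48/pi) = 0.2182
sigma_2 = 67 * 0.2182 = 14.62 MPa

14.62 MPa


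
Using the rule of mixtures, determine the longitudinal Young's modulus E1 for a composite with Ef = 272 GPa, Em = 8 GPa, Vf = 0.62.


E1 = Ef*Vf + Em*(1-Vf) = 272*0.62 + 8*0.38 = 171.68 GPa

171.68 GPa


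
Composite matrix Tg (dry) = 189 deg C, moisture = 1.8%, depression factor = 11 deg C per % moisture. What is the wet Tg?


Tg_wet = Tg_dry - k*moisture = 189 - 11*1.8 = 169.2 deg C

169.2 deg C


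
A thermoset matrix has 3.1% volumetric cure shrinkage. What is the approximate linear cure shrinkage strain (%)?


Linear shrinkage ≈ vol_shrink/3 = 3.1/3 = 1.033%

1.033%


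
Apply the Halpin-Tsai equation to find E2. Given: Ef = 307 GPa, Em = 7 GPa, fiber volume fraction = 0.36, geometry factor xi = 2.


eta = (Ef/Em - 1)/(Ef/Em + xi) = (43.8571 - 1)/(43.8571 + 2) = 0.9346
E2 = Em*(1+xi*eta*Vf)/(1-eta*Vf) = 17.65 GPa

17.65 GPa


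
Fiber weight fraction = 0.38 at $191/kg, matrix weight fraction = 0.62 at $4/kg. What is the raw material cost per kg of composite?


Cost = cost_f*Wf + cost_m*Wm = 191*0.38 + 4*0.62 = $75.06/kg

$75.06/kg


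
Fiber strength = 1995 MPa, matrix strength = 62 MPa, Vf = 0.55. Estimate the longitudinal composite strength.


sigma_1 = sigma_f*Vf + sigma_m*(1-Vf) = 1995*0.55 + 62*0.45 = 1125.2 MPa

1125.2 MPa


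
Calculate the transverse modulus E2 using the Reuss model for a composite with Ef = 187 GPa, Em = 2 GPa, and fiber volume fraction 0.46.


1/E2 = Vf/Ef + (1-Vf)/Em = 0.46/187 + 0.54/2
E2 = 3.67 GPa

3.67 GPa


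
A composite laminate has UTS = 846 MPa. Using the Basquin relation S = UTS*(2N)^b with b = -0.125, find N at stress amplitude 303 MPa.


N = 0.5 * (S/UTS)^(1/b) = 0.5 * (303/846)^(1/-0.125) = 1846.6810 cycles

1846.6810 cycles


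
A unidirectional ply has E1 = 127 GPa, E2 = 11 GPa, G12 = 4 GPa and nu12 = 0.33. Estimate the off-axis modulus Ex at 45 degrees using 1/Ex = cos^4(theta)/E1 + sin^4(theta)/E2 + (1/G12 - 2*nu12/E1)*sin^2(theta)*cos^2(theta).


cos^4(45) = 0.25, sin^4(45) = 0.25, sin^2(45)*cos^2(45) = 0.25
1/G12 - 2*nu12/E1 = 1/4 - 2*0.33/127 = 0.244803 GPa^-1
1/Ex = 0.25/127 + 0.25/11 + 0.244803*0.25 = 0.0858966 GPa^-1
Ex = 11.64 GPa

11.64 GPa


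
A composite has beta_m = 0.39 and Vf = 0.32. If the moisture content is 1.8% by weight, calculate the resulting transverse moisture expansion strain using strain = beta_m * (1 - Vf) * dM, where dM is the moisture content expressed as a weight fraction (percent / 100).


dM = 1.8/100 = 0.018
strain = beta_m * (1-Vf) * dM = 0.39 * 0.68 * 0.018 = 0.0047736

0.0047736


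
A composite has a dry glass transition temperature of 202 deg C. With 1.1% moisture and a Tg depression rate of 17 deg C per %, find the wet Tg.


Tg_wet = Tg_dry - k*moisture = 202 - 17*1.1 = 183.3 deg C

183.3 deg C


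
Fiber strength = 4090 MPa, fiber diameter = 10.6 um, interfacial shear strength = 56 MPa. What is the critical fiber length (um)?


Lc = sigma_f * d / (2 * tau_i) = 4090 * 10.6 / (2 * 56) = 387.1 um

387.1 um


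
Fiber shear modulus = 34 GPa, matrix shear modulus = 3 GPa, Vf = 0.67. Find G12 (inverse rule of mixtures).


1/G12 = Vf/Gf + (1-Vf)/Gm = 0.67/34 + 0.33/3
G12 = 7.71 GPa

7.71 GPa


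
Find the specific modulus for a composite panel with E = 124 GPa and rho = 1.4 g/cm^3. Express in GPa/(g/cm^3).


Specific stiffness = E/rho = 124/1.4 = 88.6 GPa/(g/cm^3)

88.6 GPa/(g/cm^3)


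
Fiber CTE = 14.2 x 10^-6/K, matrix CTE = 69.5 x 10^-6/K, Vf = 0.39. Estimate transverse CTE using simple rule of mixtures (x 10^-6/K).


alpha_2 = alpha_f*Vf + alpha_m*(1-Vf) = 14.2*0.39 + 69.5*0.61 = 47.9 x 10^-6/K

47.9 x 10^-6/K


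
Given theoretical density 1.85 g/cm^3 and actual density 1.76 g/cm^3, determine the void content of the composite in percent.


Void% = (rho_theo - rho_actual)/rho_theo * 100 = (1.85 - 1.76)/1.85 * 100 = 4.86%

4.86%


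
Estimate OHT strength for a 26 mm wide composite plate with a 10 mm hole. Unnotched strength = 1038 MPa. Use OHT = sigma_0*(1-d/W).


OHT = sigma_0*(1-d/W) = 1038*(1-10/26) = 638.8 MPa

638.8 MPa


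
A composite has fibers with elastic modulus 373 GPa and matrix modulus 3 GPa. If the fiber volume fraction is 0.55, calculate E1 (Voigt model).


E1 = Ef*Vf + Em*(1-Vf) = 373*0.55 + 3*0.45 = 206.5 GPa

206.5 GPa


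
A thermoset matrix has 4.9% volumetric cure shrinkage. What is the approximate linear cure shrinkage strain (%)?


Linear shrinkage ≈ vol_shrink/3 = 4.9/3 = 1.633%

1.633%


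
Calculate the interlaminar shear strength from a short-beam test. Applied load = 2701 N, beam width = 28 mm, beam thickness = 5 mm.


ILSS = 3F/(4bh) = 3*2701/(4*28*5) = 14.47 MPa

14.47 MPa


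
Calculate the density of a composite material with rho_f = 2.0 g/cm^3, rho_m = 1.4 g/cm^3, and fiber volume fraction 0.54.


rho_c = rho_f*Vf + rho_m*(1-Vf) = 2.0*0.54 + 1.4*0.46 = 1.724 g/cm^3

1.724 g/cm^3


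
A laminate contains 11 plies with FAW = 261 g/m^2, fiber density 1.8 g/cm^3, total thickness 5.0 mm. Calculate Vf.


Vf = n * FAW / (rho_f * h * 1000) = 11 * 261 / (1.8 * 5.0 * 1000) = 0.319

0.319


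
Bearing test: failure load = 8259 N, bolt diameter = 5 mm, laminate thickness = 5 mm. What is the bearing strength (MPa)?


sigma_br = F/(d*h) = 8259/(5*5) = 330.4 MPa

330.4 MPa


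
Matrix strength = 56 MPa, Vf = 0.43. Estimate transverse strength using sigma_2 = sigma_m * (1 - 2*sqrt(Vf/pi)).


factor = 1 - 2*sqrt(0.43/pi) = 0.2601
sigma_2 = 56 * 0.2601 = 14.56 MPa

14.56 MPa


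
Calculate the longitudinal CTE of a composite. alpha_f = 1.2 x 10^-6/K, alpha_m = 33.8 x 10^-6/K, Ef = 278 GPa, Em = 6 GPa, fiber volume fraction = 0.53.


E1 = Ef*Vf + Em*(1-Vf) = 150.16
alpha_1 = (alpha_f*Ef*Vf + alpha_m*Em*(1-Vf))/E1 = 1.81 x 10^-6/K

1.81 x 10^-6/K


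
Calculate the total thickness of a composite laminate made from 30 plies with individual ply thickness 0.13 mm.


h = n * t_ply = 30 * 0.13 = 3.9 mm

3.9 mm


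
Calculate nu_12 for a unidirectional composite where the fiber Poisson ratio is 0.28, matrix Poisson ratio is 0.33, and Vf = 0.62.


nu_12 = nu_f*Vf + nu_m*(1-Vf) = 0.28*0.62 + 0.33*0.38 = 0.299

0.299


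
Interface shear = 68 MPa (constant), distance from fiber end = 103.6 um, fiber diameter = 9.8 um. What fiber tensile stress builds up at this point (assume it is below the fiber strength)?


Force balance: sigma_f * (pi*d^2/4) = tau * (pi*d) * x  ->  sigma_f = 4 * tau * x / d
sigma_f = 4 * 68 * 103.6 / 9.8 = 2875.4 MPa

2875.4 MPa


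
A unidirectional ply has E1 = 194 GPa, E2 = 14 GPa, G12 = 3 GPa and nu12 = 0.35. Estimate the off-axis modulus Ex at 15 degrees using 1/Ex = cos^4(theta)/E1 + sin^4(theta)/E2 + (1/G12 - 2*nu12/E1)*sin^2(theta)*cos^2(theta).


cos^4(15) = 0.870513, sin^4(15) = 0.004487, sin^2(15)*cos^2(15) = 0.0625
1/G12 - 2*nu12/E1 = 1/3 - 2*0.35/194 = 0.329725 GPa^-1
1/Ex = 0.870513/194 + 0.004487/14 + 0.329725*0.0625 = 0.0254155 GPa^-1
Ex = 39.35 GPa

39.35 GPa


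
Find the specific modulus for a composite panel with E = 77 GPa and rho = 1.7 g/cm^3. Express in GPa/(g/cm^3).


Specific stiffness = E/rho = 77/1.7 = 45.3 GPa/(g/cm^3)

45.3 GPa/(g/cm^3)


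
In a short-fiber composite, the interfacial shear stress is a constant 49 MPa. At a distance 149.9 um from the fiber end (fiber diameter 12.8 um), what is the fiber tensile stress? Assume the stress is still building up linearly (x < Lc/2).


Force balance: sigma_f * (pi*d^2/4) = tau * (pi*d) * x  ->  sigma_f = 4 * tau * x / d
sigma_f = 4 * 49 * 149.9 / 12.8 = 2295.3 MPa

2295.3 MPa


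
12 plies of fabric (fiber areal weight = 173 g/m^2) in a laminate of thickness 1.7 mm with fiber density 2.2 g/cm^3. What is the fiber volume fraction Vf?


Vf = n * FAW / (rho_f * h * 1000) = 12 * 173 / (2.2 * 1.7 * 1000) = 0.5551

0.5551


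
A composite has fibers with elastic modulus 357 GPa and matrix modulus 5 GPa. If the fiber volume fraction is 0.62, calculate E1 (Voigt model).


E1 = Ef*Vf + Em*(1-Vf) = 357*0.62 + 5*0.38 = 223.24 GPa

223.24 GPa


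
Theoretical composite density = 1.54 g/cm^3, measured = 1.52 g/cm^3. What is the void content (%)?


Void% = (rho_theo - rho_actual)/rho_theo * 100 = (1.54 - 1.52)/1.54 * 100 = 1.3%

1.3%


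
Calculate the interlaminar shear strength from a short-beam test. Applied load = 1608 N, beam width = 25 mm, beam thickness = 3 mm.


ILSS = 3F/(4bh) = 3*1608/(4*25*3) = 16.08 MPa

16.08 MPa


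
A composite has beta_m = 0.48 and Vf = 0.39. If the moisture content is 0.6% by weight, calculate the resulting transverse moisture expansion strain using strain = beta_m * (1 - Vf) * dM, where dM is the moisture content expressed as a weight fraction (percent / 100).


dM = 0.6/100 = 0.006
strain = beta_m * (1-Vf) * dM = 0.48 * 0.61 * 0.006 = 0.0017568

0.0017568


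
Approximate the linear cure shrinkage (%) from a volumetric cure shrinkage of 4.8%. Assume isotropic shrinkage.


Linear shrinkage ≈ vol_shrink/3 = 4.8/3 = 1.6%

1.6%


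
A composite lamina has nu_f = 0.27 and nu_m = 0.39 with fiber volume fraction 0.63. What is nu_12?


nu_12 = nu_f*Vf + nu_m*(1-Vf) = 0.27*0.63 + 0.39*0.37 = 0.3144

0.3144


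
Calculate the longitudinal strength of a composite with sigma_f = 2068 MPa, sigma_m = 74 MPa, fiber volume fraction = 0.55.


sigma_1 = sigma_f*Vf + sigma_m*(1-Vf) = 2068*0.55 + 74*0.45 = 1170.7 MPa

1170.7 MPa


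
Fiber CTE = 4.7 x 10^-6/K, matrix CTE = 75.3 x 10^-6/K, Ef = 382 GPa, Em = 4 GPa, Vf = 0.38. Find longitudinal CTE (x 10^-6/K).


E1 = Ef*Vf + Em*(1-Vf) = 147.64
alpha_1 = (alpha_f*Ef*Vf + alpha_m*Em*(1-Vf))/E1 = 5.89 x 10^-6/K

5.89 x 10^-6/K


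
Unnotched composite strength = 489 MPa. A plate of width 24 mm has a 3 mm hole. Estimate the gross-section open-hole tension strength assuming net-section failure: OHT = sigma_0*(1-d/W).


OHT = sigma_0*(1-d/W) = 489*(1-3/24) = 427.9 MPa

427.9 MPa


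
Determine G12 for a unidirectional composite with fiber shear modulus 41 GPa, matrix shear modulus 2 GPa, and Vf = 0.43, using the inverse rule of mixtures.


1/G12 = Vf/Gf + (1-Vf)/Gm = 0.43/41 + 0.57/2
G12 = 3.38 GPa

3.38 GPa


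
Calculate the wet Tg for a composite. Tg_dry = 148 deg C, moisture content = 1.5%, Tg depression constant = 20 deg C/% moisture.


Tg_wet = Tg_dry - k*moisture = 148 - 20*1.5 = 118.0 deg C

118.0 deg C


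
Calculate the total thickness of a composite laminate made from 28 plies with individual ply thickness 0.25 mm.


h = n * t_ply = 28 * 0.25 = 7.0 mm

7.0 mm


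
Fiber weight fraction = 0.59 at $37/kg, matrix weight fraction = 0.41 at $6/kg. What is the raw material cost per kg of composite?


Cost = cost_f*Wf + cost_m*Wm = 37*0.59 + 6*0.41 = $24.29/kg

$24.29/kg


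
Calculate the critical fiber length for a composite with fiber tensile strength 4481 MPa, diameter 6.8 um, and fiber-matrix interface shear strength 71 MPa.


Lc = sigma_f * d / (2 * tau_i) = 4481 * 6.8 / (2 * 71) = 214.6 um

214.6 um


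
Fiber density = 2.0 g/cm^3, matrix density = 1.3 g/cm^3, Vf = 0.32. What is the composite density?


rho_c = rho_f*Vf + rho_m*(1-Vf) = 2.0*0.32 + 1.3*0.68 = 1.524 g/cm^3

1.524 g/cm^3


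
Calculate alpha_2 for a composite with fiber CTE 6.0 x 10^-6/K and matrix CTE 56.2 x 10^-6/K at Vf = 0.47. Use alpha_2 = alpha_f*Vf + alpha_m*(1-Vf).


alpha_2 = alpha_f*Vf + alpha_m*(1-Vf) = 6.0*0.47 + 56.2*0.53 = 32.6 x 10^-6/K

32.6 x 10^-6/K


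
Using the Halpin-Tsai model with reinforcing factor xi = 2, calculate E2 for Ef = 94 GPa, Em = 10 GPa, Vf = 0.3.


eta = (Ef/Em - 1)/(Ef/Em + xi) = (9.4 - 1)/(9.4 + 2) = 0.7368
E2 = Em*(1+xi*eta*Vf)/(1-eta*Vf) = 18.51 GPa

18.51 GPa


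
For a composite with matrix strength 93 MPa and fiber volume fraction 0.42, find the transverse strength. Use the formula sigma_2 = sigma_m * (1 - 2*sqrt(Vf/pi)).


factor = 1 - 2*sqrt(0.42/pi) = 0.2687
sigma_2 = 93 * 0.2687 = 24.99 MPa

24.99 MPa


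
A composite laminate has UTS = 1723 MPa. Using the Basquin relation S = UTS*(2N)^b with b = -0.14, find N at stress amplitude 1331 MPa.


N = 0.5 * (S/UTS)^(1/b) = 0.5 * (1331/1723)^(1/-0.14) = 3.1604 cycles

3.1604 cycles


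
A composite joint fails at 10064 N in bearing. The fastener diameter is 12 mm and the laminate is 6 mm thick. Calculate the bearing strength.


sigma_br = F/(d*h) = 10064/(12*6) = 139.8 MPa

139.8 MPa


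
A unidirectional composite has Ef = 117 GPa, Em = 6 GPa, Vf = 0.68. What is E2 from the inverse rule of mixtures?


1/E2 = Vf/Ef + (1-Vf)/Em = 0.68/117 + 0.32/6
E2 = 16.91 GPa

16.91 GPa


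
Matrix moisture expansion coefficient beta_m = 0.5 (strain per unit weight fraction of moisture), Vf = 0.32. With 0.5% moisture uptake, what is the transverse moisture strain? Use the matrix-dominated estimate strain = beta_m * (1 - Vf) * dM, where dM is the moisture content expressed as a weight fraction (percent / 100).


dM = 0.5/100 = 0.005
strain = beta_m * (1-Vf) * dM = 0.5 * 0.68 * 0.005 = 0.0017

0.0017


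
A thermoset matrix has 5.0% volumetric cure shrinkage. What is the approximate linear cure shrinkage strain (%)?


Linear shrinkage ≈ vol_shrink/3 = 5.0/3 = 1.667%

1.667%


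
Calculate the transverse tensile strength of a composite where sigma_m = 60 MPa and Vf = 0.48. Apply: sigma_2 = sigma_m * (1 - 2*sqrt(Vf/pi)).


factor = 1 - 2*sqrt(0.48/pi) = 0.2182
sigma_2 = 60 * 0.2182 = 13.09 MPa

13.09 MPa


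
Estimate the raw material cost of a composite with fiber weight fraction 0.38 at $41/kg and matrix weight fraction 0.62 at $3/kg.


Cost = cost_f*Wf + cost_m*Wm = 41*0.38 + 3*0.62 = $17.44/kg

$17.44/kg


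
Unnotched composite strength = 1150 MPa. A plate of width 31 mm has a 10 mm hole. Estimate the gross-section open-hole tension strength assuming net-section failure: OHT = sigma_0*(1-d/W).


OHT = sigma_0*(1-d/W) = 1150*(1-10/31) = 779.0 MPa

779.0 MPa


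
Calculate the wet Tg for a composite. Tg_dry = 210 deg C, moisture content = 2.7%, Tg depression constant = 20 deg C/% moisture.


Tg_wet = Tg_dry - k*moisture = 210 - 20*2.7 = 156.0 deg C

156.0 deg C


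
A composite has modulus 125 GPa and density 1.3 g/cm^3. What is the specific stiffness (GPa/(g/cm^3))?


Specific stiffness = E/rho = 125/1.3 = 96.2 GPa/(g/cm^3)

96.2 GPa/(g/cm^3)


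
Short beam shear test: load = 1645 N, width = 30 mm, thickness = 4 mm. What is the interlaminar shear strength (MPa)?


ILSS = 3F/(4bh) = 3*1645/(4*30*4) = 10.28 MPa

10.28 MPa


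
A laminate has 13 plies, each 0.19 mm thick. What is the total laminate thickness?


h = n * t_ply = 13 * 0.19 = 2.47 mm

2.47 mm


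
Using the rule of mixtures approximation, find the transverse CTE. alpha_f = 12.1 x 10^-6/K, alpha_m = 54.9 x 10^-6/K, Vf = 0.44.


alpha_2 = alpha_f*Vf + alpha_m*(1-Vf) = 12.1*0.44 + 54.9*0.56 = 36.1 x 10^-6/K

36.1 x 10^-6/K


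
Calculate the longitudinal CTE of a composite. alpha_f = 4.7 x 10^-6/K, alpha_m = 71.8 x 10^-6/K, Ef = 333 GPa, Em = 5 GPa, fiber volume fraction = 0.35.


E1 = Ef*Vf + Em*(1-Vf) = 119.8
alpha_1 = (alpha_f*Ef*Vf + alpha_m*Em*(1-Vf))/E1 = 6.52 x 10^-6/K

6.52 x 10^-6/K


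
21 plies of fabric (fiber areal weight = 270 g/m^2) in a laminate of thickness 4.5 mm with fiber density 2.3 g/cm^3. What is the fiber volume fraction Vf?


Vf = n * FAW / (rho_f * h * 1000) = 21 * 270 / (2.3 * 4.5 * 1000) = 0.5478

0.5478


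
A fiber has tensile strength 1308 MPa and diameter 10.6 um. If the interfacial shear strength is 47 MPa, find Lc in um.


Lc = sigma_f * d / (2 * tau_i) = 1308 * 10.6 / (2 * 47) = 147.5 um

147.5 um


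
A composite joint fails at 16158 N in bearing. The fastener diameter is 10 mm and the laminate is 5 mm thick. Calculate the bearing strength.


sigma_br = F/(d*h) = 16158/(10*5) = 323.2 MPa

323.2 MPa


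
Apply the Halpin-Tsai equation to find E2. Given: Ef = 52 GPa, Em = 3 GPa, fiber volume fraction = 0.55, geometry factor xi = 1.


eta = (Ef/Em - 1)/(Ef/Em + xi) = (17.3333 - 1)/(17.3333 + 1) = 0.8909
E2 = Em*(1+xi*eta*Vf)/(1-eta*Vf) = 8.76 GPa

8.76 GPa


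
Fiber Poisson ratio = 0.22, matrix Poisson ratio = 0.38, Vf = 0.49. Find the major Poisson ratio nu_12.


nu_12 = nu_f*Vf + nu_m*(1-Vf) = 0.22*0.49 + 0.38*0.51 = 0.3016

0.3016


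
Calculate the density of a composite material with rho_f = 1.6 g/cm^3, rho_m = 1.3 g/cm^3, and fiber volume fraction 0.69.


rho_c = rho_f*Vf + rho_m*(1-Vf) = 1.6*0.69 + 1.3*0.31 = 1.507 g/cm^3

1.507 g/cm^3


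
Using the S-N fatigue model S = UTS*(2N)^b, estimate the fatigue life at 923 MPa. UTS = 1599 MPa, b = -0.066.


N = 0.5 * (S/UTS)^(1/b) = 0.5 * (923/1599)^(1/-0.066) = 2064.5721 cycles

2064.5721 cycles


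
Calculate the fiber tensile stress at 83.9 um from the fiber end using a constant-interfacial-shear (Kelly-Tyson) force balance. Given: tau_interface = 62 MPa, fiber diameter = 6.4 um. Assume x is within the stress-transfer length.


Force balance: sigma_f * (pi*d^2/4) = tau * (pi*d) * x  ->  sigma_f = 4 * tau * x / d
sigma_f = 4 * 62 * 83.9 / 6.4 = 3251.1 MPa

3251.1 MPa


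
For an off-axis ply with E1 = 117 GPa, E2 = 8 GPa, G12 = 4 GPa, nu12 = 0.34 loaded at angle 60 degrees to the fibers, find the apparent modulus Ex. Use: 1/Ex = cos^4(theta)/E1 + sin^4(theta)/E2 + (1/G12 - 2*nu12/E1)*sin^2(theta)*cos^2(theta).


cos^4(60) = 0.0625, sin^4(60) = 0.5625, sin^2(60)*cos^2(60) = 0.1875
1/G12 - 2*nu12/E1 = 1/4 - 2*0.34/117 = 0.244188 GPa^-1
1/Ex = 0.0625/117 + 0.5625/8 + 0.244188*0.1875 = 0.1166319 GPa^-1
Ex = 8.57 GPa

8.57 GPa


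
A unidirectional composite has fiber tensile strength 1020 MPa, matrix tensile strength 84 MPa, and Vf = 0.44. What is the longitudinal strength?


sigma_1 = sigma_f*Vf + sigma_m*(1-Vf) = 1020*0.44 + 84*0.56 = 495.8 MPa

495.8 MPa


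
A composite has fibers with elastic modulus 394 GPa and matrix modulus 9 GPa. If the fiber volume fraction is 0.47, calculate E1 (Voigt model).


E1 = Ef*Vf + Em*(1-Vf) = 394*0.47 + 9*0.53 = 189.95 GPa

189.95 GPa


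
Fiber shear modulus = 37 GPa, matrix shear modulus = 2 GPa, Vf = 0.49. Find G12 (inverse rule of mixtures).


1/G12 = Vf/Gf + (1-Vf)/Gm = 0.49/37 + 0.51/2
G12 = 3.73 GPa

3.73 GPa


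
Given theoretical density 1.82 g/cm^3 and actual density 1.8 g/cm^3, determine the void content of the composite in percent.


Void% = (rho_theo - rho_actual)/rho_theo * 100 = (1.82 - 1.8)/1.82 * 100 = 1.1%

1.1%


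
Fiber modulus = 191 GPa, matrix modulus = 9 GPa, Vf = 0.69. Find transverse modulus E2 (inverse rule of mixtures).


1/E2 = Vf/Ef + (1-Vf)/Em = 0.69/191 + 0.31/9
E2 = 26.28 GPa

26.28 GPa


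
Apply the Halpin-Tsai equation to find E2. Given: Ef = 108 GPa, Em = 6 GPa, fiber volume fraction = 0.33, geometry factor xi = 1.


eta = (Ef/Em - 1)/(Ef/Em + xi) = (18.0 - 1)/(18.0 + 1) = 0.8947
E2 = Em*(1+xi*eta*Vf)/(1-eta*Vf) = 11.03 GPa

11.03 GPa


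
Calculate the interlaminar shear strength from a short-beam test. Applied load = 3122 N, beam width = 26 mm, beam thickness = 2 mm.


ILSS = 3F/(4bh) = 3*3122/(4*26*2) = 45.03 MPa

45.03 MPa


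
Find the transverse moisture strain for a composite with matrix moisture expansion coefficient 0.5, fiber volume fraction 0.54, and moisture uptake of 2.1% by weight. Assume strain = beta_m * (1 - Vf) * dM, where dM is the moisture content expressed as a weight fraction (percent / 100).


dM = 2.1/100 = 0.021
strain = beta_m * (1-Vf) * dM = 0.5 * 0.46 * 0.021 = 0.00483

0.00483


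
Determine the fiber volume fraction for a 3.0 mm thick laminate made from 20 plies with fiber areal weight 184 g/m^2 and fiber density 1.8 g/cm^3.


Vf = n * FAW / (rho_f * h * 1000) = 20 * 184 / (1.8 * 3.0 * 1000) = 0.6815

0.6815


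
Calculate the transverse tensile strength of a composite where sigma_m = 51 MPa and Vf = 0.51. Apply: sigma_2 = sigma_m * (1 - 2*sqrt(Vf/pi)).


factor = 1 - 2*sqrt(0.51/pi) = 0.1942
sigma_2 = 51 * 0.1942 = 9.9 MPa

9.9 MPa


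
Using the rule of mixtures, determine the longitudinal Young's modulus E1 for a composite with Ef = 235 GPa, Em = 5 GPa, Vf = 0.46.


E1 = Ef*Vf + Em*(1-Vf) = 235*0.46 + 5*0.54 = 110.8 GPa

110.8 GPa


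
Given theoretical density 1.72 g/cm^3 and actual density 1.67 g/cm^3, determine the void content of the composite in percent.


Void% = (rho_theo - rho_actual)/rho_theo * 100 = (1.72 - 1.67)/1.72 * 100 = 2.91%

2.91%


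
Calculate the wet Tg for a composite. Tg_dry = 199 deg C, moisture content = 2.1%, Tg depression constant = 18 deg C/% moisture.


Tg_wet = Tg_dry - k*moisture = 199 - 18*2.1 = 161.2 deg C

161.2 deg C


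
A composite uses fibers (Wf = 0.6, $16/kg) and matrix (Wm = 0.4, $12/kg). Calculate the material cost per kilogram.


Cost = cost_f*Wf + cost_m*Wm = 16*0.6 + 12*0.4 = $14.4/kg

$14.4/kg


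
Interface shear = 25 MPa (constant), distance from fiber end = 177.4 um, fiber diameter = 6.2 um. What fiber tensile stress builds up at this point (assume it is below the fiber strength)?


Force balance: sigma_f * (pi*d^2/4) = tau * (pi*d) * x  ->  sigma_f = 4 * tau * x / d
sigma_f = 4 * 25 * 177.4 / 6.2 = 2861.3 MPa

2861.3 MPa


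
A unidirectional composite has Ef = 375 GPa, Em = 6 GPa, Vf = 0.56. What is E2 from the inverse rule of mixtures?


1/E2 = Vf/Ef + (1-Vf)/Em = 0.56/375 + 0.44/6
E2 = 13.36 GPa

13.36 GPa


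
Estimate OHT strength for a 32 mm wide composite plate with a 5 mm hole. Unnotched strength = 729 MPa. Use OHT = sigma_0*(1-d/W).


OHT = sigma_0*(1-d/W) = 729*(1-5/32) = 615.1 MPa

615.1 MPa


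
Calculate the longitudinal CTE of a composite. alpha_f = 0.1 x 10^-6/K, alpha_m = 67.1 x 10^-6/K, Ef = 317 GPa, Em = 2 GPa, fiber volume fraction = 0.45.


E1 = Ef*Vf + Em*(1-Vf) = 143.75
alpha_1 = (alpha_f*Ef*Vf + alpha_m*Em*(1-Vf))/E1 = 0.61 x 10^-6/K

0.61 x 10^-6/K


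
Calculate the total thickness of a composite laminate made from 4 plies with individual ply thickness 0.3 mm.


h = n * t_ply = 4 * 0.3 = 1.2 mm

1.2 mm


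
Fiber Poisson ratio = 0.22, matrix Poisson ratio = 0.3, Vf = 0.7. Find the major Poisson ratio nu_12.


nu_12 = nu_f*Vf + nu_m*(1-Vf) = 0.22*0.7 + 0.3*0.3 = 0.244

0.244


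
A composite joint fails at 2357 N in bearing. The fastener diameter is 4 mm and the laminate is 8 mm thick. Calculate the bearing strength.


sigma_br = F/(d*h) = 2357/(4*8) = 73.7 MPa

73.7 MPa


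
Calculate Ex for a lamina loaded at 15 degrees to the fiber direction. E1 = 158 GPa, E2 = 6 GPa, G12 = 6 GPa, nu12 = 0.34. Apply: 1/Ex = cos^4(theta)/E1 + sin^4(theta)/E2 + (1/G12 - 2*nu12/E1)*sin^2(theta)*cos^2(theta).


cos^4(15) = 0.870513, sin^4(15) = 0.004487, sin^2(15)*cos^2(15) = 0.0625
1/G12 - 2*nu12/E1 = 1/6 - 2*0.34/158 = 0.162363 GPa^-1
1/Ex = 0.870513/158 + 0.004487/6 + 0.162363*0.0625 = 0.0164051 GPa^-1
Ex = 60.96 GPa

60.96 GPa


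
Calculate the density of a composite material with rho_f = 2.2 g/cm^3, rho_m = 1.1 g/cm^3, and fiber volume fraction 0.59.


rho_c = rho_f*Vf + rho_m*(1-Vf) = 2.2*0.59 + 1.1*0.41 = 1.749 g/cm^3

1.749 g/cm^3


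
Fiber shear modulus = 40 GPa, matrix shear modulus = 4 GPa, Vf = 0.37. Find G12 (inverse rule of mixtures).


1/G12 = Vf/Gf + (1-Vf)/Gm = 0.37/40 + 0.63/4
G12 = 6.0 GPa

6.0 GPa


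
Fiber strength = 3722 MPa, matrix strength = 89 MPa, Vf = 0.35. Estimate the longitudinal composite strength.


sigma_1 = sigma_f*Vf + sigma_m*(1-Vf) = 3722*0.35 + 89*0.65 = 1360.6 MPa

1360.6 MPa
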